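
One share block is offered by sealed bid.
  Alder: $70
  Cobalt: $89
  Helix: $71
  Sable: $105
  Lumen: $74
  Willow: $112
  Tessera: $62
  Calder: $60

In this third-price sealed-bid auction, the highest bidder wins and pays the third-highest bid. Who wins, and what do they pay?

Willow pays $89

Bids ranked: 112 (Willow) > 105 (Sable) > 89 (Cobalt) > 74 (Lumen) > 71 (Helix) > 70 (Alder) > …
Willow is highest; pays the third-highest bid, $89.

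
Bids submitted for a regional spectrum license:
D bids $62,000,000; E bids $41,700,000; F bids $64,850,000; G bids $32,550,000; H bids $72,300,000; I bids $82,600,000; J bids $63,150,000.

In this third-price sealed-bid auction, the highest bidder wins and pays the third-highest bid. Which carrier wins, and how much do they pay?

Sorting bids: 82,600,000 (I) > 72,300,000 (H) > 64,850,000 (F) > 63,150,000 (J) > 62,000,000 (D) > 41,700,000 (E) > …
I wins; payment is bid #3 in the ranking = $64,850,000.

I pays $64,850,000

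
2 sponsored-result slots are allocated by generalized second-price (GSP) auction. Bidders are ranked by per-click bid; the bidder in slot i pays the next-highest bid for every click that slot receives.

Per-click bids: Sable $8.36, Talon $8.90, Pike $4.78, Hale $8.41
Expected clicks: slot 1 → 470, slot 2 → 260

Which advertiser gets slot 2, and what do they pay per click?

Ranked by bid: $8.90 (Talon) > $8.41 (Hale) > $8.36 (Sable) > …
Slot 2 goes to the second-ranked bidder, Hale, who pays the next bid down: $8.36/click.

Hale; $8.36 per click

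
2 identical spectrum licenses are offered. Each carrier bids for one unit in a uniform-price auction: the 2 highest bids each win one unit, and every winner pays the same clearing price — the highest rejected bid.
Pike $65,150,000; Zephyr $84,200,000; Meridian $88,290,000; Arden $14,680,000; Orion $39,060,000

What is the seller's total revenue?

Total revenue: $130,300,000

Ordering the bids: 88,290,000 (Meridian), 84,200,000 (Zephyr), 65,150,000 (Pike), 39,060,000 (Orion), …
Winners (2 units): Meridian, Zephyr.
Clearing price = highest rejected bid = $65,150,000.
Total revenue = 2 × $65,150,000 = $130,300,000.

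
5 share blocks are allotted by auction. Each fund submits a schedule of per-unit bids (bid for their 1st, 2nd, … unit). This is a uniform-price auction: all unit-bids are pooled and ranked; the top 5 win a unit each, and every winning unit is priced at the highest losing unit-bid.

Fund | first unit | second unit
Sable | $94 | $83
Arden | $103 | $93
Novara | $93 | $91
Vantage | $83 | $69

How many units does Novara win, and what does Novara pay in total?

Merging the schedules and taking the best 5: 103 (Arden-1), 94 (Sable-1), 93 (Arden-2), 93 (Novara-1), 91 (Novara-2)
The (k+1)-th unit-bid is $83.
Novara wins 2 unit(s) at $83 each.

Novara: 2 units, pays $166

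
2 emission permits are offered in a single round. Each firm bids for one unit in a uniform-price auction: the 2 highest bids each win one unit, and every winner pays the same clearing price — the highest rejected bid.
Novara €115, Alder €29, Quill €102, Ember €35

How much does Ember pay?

Ember pays €0

Bids ranked high→low: 115 (Novara), 102 (Quill), 35 (Ember), 29 (Alder)
Top 2: Novara, Quill.
Clearing price = highest rejected bid = €35.
Ember does not win → pays €0.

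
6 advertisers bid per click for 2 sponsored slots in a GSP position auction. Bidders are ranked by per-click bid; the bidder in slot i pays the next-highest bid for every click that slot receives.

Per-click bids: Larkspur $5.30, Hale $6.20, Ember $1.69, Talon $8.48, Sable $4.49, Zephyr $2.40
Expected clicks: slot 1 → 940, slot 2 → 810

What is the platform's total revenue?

Sorting advertisers: $8.48 (Talon) > $6.20 (Hale) > $5.30 (Larkspur) > …
Slot 1: Talon pays $6.20 × 940 = $5828.00
Slot 2: Hale pays $5.30 × 810 = $4293.00
Total = $10121.00

Total revenue: $10121.00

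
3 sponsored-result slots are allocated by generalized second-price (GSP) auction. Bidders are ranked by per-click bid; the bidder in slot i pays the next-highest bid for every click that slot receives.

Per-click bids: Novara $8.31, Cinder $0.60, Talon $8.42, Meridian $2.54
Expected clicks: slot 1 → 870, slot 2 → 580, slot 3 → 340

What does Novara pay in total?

Novara pays $1473.20

Sorting advertisers: $8.42 (Talon) > $8.31 (Novara) > $2.54 (Meridian) > $0.60 (Cinder)
Novara holds slot 2 → pays next bid $2.54 × 580 clicks = $1473.20.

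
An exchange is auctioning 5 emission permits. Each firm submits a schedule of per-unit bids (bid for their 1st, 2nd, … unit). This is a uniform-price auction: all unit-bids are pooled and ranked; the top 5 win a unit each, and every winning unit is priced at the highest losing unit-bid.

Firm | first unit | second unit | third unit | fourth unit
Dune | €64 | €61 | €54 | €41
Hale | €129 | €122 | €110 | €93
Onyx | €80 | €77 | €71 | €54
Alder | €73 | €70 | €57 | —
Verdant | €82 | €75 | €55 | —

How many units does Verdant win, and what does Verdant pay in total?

Verdant: 1 unit, pays €80

Merging the schedules and taking the best 5: 129 (Hale-1), 122 (Hale-2), 110 (Hale-3), 93 (Hale-4), 82 (Verdant-1)
First bid not allocated: €80.
Verdant wins 1 unit(s) at €80 each.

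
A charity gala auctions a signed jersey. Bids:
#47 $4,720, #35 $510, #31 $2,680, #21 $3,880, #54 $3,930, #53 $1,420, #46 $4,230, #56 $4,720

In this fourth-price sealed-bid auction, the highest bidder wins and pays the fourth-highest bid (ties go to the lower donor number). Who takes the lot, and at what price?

#47 pays $3,930

Sorting bids: 4,720 (#47) > 4,720 (#56) > 4,230 (#46) > 3,930 (#54) > 3,880 (#21) > 2,680 (#31) > …
Tie at $4,720 → #47 wins by tie-break.
#47 is highest; pays the fourth-highest bid, $3,930.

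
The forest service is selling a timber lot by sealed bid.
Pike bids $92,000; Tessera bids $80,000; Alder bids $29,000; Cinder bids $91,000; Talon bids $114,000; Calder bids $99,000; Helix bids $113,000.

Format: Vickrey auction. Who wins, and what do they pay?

Talon pays $113,000

Sorting bids: 114,000 (Talon) > 113,000 (Helix) > 99,000 (Calder) > 92,000 (Pike) > 91,000 (Cinder) > 80,000 (Tessera) > …
Talon is highest; pays the second-highest bid, $113,000.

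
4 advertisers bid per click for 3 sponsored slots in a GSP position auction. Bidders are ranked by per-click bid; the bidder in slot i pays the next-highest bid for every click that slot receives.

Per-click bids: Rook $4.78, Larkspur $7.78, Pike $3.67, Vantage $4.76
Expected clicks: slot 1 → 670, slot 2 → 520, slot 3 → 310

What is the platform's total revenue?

Per-click bids in order: $7.78 (Larkspur) > $4.78 (Rook) > $4.76 (Vantage) > $3.67 (Pike)
Slot 1: Larkspur pays $4.78 × 670 = $3202.60
Slot 2: Rook pays $4.76 × 520 = $2475.20
Slot 3: Vantage pays $3.67 × 310 = $1137.70
Total = $6815.50

Total revenue: $6815.50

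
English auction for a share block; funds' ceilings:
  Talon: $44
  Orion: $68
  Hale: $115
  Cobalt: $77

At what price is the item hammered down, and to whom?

Hale wins at $77

Limits ranked: 115 (Hale) > 77 (Cobalt) > 68 (Orion) > 44 (Talon)
Once the price passes $77, only Hale is left; the hammer falls at Cobalt's limit of $77.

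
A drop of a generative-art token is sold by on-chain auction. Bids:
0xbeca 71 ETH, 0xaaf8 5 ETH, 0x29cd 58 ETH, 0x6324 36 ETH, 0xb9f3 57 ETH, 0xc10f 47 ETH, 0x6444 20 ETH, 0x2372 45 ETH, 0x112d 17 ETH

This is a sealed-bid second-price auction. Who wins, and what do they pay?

0xbeca pays 58 ETH

Rule: the highest bidder wins and pays the second-highest bid.
Bids in order: 71 (0xbeca) > 58 (0x29cd) > 57 (0xb9f3) > 47 (0xc10f) > 45 (0x2372) > 36 (0x6324) > …
Second-price: 0xbeca pays 0x29cd's bid of 58 ETH.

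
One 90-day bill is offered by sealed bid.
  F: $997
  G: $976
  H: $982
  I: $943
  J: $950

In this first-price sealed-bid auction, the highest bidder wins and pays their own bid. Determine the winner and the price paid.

F pays $997

Bids ranked: 997 (F) > 982 (H) > 976 (G) > 950 (J) > 943 (I)
F has the highest bid and pays exactly that: $997.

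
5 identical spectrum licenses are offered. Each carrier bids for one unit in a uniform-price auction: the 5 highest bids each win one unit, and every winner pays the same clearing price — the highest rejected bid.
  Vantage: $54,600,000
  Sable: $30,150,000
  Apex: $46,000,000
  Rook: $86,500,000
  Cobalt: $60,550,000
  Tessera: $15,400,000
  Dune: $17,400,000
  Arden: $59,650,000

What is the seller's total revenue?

Total revenue: $150,750,000

Bids ranked high→low: 86,500,000 (Rook), 60,550,000 (Cobalt), 59,650,000 (Arden), 54,600,000 (Vantage), 46,000,000 (Apex), 30,150,000 (Sable), 17,400,000 (Dune), …
Winners (5 units): Rook, Cobalt, Arden, Vantage, Apex.
Highest unsuccessful bid: $30,150,000 → clearing price.
Total revenue = 5 × $30,150,000 = $150,750,000.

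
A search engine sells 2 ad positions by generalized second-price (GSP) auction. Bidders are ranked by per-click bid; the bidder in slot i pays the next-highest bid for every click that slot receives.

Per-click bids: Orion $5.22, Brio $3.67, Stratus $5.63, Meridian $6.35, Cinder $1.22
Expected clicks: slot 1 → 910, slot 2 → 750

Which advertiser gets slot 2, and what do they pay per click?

Ranked by bid: $6.35 (Meridian) > $5.63 (Stratus) > $5.22 (Orion) > …
Slot 2 goes to the second-ranked bidder, Stratus, who pays the next bid down: $5.22/click.

Stratus; $5.22 per click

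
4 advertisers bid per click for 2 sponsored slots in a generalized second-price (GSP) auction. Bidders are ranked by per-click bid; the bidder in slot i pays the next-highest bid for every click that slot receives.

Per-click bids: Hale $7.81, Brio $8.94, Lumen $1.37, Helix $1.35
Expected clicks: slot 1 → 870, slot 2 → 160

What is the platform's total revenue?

Total revenue: $7013.90

Ranked by bid: $8.94 (Brio) > $7.81 (Hale) > $1.37 (Lumen) > …
Slot 1: Brio pays $7.81 × 870 = $6794.70
Slot 2: Hale pays $1.37 × 160 = $219.20
Total = $7013.90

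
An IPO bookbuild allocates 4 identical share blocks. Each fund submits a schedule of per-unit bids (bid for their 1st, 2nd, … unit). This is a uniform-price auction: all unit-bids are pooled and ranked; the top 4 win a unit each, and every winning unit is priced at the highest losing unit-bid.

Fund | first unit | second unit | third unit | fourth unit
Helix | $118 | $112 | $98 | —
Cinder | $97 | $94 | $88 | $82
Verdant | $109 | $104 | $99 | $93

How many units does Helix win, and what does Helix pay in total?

All unit-bids, highest first — top 4: 118 (Helix-1), 112 (Helix-2), 109 (Verdant-1), 104 (Verdant-2)
First bid not allocated: $99.
Helix wins 2 unit(s) at $99 each.

Helix: 2 units, pays $198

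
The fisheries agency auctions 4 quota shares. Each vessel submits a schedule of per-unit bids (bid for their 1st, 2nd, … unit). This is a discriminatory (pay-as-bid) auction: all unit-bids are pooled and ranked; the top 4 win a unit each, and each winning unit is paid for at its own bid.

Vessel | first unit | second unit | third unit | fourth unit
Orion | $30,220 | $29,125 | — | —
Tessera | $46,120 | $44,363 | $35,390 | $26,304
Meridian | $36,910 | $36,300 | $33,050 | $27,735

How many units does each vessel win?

All unit-bids, highest first — top 4: 46,120 (Tessera-1), 44,363 (Tessera-2), 36,910 (Meridian-1), 36,300 (Meridian-2)
Next rejected bid: $35,390 (not a price — pay-as-bid).
Allocation: Meridian 2, Tessera 2.

Meridian 2, Tessera 2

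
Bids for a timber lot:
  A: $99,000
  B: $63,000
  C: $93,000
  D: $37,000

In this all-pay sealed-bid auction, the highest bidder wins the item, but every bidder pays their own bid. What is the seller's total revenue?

Sorting bids: 99,000 (A) > 93,000 (C) > 63,000 (B) > 37,000 (D)
Every bidder forfeits their bid regardless of winning.
Revenue = 99,000 + 63,000 + 93,000 + 37,000 = $292,000.

Total revenue: $292,000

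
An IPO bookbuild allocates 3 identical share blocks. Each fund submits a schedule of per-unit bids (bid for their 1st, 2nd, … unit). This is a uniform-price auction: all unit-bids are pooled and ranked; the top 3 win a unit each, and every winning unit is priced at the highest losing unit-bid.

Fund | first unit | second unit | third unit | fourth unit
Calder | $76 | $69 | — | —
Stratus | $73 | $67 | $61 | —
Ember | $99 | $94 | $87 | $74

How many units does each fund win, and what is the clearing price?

Merging the schedules and taking the best 3: 99 (Ember-1), 94 (Ember-2), 87 (Ember-3)
Highest rejected unit-bid = $76.
Allocation: Ember 3.

Ember 3; clearing price $76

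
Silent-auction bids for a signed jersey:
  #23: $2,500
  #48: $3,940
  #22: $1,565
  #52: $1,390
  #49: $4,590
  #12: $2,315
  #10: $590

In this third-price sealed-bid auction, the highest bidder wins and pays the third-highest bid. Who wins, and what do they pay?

#49 pays $2,500

Bids in order: 4,590 (#49) > 3,940 (#48) > 2,500 (#23) > 2,315 (#12) > 1,565 (#22) > 1,390 (#52) > …
#49 wins; payment is bid #3 in the ranking = $2,500.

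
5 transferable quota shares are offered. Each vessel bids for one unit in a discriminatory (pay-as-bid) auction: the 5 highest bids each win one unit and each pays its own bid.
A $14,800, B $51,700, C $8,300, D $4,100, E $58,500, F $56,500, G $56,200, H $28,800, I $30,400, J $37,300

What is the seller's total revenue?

Total revenue: $260,200

Bids ranked high→low: 58,500 (E), 56,500 (F), 56,200 (G), 51,700 (B), 37,300 (J), 30,400 (I), 28,800 (H), …
Top 5: E, F, G, B, J.
Total revenue = 58,500 + 56,500 + 56,200 + 51,700 + 37,300 = $260,200.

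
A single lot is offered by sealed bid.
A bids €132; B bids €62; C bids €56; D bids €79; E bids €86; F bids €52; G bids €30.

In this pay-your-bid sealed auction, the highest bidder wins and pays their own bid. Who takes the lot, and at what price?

Bids in order: 132 (A) > 86 (E) > 79 (D) > 62 (B) > 56 (C) > 52 (F) > …
First-price: A pays what they bid, €132.

A pays €132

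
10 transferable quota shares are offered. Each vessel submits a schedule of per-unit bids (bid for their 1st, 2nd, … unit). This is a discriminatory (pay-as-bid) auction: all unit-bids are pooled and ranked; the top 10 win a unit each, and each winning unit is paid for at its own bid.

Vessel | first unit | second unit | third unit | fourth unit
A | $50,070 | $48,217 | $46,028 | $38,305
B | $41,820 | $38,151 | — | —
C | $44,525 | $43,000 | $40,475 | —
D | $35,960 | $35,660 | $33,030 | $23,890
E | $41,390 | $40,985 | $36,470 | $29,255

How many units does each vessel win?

A 4, B 1, C 3, E 2

Pooled unit-bids ranked (top 10): 50,070 (A-1), 48,217 (A-2), 46,028 (A-3), 44,525 (C-1), 43,000 (C-2), 41,820 (B-1), 41,390 (E-1), 40,985 (E-2), 40,475 (C-3), 38,305 (A-4)
Next rejected bid: $38,151 (not a price — pay-as-bid).
Allocation: A 4, B 1, C 3, E 2.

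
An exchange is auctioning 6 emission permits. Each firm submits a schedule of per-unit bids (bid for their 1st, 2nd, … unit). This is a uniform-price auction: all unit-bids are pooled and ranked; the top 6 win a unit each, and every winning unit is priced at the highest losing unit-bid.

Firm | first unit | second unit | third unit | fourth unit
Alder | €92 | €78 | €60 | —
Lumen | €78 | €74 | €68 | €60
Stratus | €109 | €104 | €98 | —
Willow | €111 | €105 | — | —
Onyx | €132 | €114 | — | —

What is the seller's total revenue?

Merging the schedules and taking the best 6: 132 (Onyx-1), 114 (Onyx-2), 111 (Willow-1), 109 (Stratus-1), 105 (Willow-2), 104 (Stratus-2)
Highest rejected unit-bid = €98.
Allocation: Onyx 2, Stratus 2, Willow 2. Every unit priced at €98.
Revenue = 6 × 98 = €588.

Total revenue: €588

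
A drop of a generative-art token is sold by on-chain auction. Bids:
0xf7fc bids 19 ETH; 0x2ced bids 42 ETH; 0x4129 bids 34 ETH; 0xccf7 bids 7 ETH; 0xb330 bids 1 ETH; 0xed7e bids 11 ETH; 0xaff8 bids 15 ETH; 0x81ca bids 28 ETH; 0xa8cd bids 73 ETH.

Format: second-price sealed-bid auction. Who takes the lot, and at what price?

0xa8cd pays 42 ETH

Rule: the highest bidder wins and pays the second-highest bid.
Bids ranked: 73 (0xa8cd) > 42 (0x2ced) > 34 (0x4129) > 28 (0x81ca) > 19 (0xf7fc) > 15 (0xaff8) > …
Second-price: 0xa8cd pays 0x2ced's bid of 42 ETH.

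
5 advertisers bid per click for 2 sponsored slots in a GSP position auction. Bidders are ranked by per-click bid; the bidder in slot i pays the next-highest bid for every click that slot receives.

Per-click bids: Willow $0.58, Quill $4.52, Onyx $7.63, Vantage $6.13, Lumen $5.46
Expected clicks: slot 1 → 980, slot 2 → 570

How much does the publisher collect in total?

Total revenue: $9119.60

Sorting advertisers: $7.63 (Onyx) > $6.13 (Vantage) > $5.46 (Lumen) > …
Slot 1: Onyx pays $6.13 × 980 = $6007.40
Slot 2: Vantage pays $5.46 × 570 = $3112.20
Total = $9119.60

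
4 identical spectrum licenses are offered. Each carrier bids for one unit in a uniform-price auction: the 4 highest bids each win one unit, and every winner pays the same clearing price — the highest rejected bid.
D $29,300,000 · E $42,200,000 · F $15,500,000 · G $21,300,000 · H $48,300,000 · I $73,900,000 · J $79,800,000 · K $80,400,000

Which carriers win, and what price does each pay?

K, J, I, H; each pays $42,200,000

Ordering the bids: 80,400,000 (K), 79,800,000 (J), 73,900,000 (I), 48,300,000 (H), 42,200,000 (E), 29,300,000 (D), …
Top 4: K, J, I, H.
First losing bid is E's $42,200,000, which sets the uniform price.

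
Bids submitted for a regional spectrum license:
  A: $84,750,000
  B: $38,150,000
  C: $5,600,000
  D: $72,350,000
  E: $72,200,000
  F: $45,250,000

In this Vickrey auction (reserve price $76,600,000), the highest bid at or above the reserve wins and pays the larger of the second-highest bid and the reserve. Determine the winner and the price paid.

A pays $76,600,000

Sorting bids: 84,750,000 (A) > 72,350,000 (D) > 72,200,000 (E) > 45,250,000 (F) > 38,150,000 (B) > 5,600,000 (C)
Highest eligible bid: A at $84,750,000.
Second-highest bid $72,350,000 is below the reserve $76,600,000, so the reserve binds → payment $76,600,000.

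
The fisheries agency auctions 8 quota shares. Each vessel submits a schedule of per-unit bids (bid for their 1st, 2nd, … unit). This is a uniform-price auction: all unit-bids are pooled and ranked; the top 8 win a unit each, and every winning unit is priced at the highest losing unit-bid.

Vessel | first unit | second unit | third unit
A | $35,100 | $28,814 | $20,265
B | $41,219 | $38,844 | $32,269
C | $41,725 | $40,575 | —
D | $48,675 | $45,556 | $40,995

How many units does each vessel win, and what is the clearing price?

All unit-bids, highest first — top 8: 48,675 (D-1), 45,556 (D-2), 41,725 (C-1), 41,219 (B-1), 40,995 (D-3), 40,575 (C-2), 38,844 (B-2), 35,100 (A-1)
The (k+1)-th unit-bid is $32,269.
Allocation: A 1, B 2, C 2, D 3.

A 1, B 2, C 2, D 3; clearing price $32,269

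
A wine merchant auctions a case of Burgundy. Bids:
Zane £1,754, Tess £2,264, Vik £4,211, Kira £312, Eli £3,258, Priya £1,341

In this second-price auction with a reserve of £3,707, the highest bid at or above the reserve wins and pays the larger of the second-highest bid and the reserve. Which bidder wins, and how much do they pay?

Second-price auction with a reserve of £3,707: the highest bid at or above the reserve wins and pays the larger of the second-highest bid and the reserve.
Bids in order: 4,211 (Vik) > 3,258 (Eli) > 2,264 (Tess) > 1,754 (Zane) > 1,341 (Priya) > 312 (Kira)
Vik has the top bid at or above the reserve (£4,211).
max(second-highest £3,258, reserve £3,707) = £3,707.

Vik pays £3,707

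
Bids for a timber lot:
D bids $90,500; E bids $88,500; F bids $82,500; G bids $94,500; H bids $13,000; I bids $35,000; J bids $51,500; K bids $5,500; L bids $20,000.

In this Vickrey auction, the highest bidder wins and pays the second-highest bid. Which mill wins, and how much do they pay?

Vickrey auction: the highest bidder wins and pays the second-highest bid.
Bids in order: 94,500 (G) > 90,500 (D) > 88,500 (E) > 82,500 (F) > 51,500 (J) > 35,000 (I) > …
Second-price: G pays D's bid of $90,500.

G pays $90,500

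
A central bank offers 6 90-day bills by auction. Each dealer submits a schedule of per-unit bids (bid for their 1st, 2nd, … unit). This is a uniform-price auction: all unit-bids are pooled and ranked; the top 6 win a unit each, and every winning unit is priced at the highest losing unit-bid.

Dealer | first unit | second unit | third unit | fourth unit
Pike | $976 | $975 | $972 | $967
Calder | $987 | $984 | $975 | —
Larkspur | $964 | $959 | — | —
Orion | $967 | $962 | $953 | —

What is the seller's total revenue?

Merging the schedules and taking the best 6: 987 (Calder-1), 984 (Calder-2), 976 (Pike-1), 975 (Pike-2), 975 (Calder-3), 972 (Pike-3)
The (k+1)-th unit-bid is $967.
Allocation: Calder 3, Pike 3. Every unit priced at $967.
Revenue = 6 × 967 = $5,802.

Total revenue: $5,802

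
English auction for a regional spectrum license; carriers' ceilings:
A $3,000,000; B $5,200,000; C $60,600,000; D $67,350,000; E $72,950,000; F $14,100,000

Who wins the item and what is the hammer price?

E wins at $67,350,000

Limits in order: 72,950,000 (E) > 67,350,000 (D) > 60,600,000 (C) > 14,100,000 (F) > 5,200,000 (B) > 3,000,000 (A)
Once the price passes $67,350,000, only E is left; the hammer falls at D's limit of $67,350,000.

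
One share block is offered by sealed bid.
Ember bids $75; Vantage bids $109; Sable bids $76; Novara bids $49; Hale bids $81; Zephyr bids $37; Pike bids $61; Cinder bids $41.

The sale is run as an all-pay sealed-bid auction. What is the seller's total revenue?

Total revenue: $529

Bids in order: 109 (Vantage) > 81 (Hale) > 76 (Sable) > 75 (Ember) > 61 (Pike) > 49 (Novara) > …
Vantage wins with the top bid; all bids are sunk regardless.
Every bidder forfeits their bid regardless of winning.
Revenue = 75 + 109 + 76 + 49 + 81 + 37 + 61 + 41 = $529.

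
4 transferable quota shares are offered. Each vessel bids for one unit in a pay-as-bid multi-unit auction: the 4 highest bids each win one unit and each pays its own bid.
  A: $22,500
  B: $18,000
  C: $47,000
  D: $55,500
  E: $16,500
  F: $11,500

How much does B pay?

Bids ranked high→low: 55,500 (D), 47,000 (C), 22,500 (A), 18,000 (B), 16,500 (E), 11,500 (F)
Winners (4 units): D, C, A, B.
B wins → own bid $18,000.

B pays $18,000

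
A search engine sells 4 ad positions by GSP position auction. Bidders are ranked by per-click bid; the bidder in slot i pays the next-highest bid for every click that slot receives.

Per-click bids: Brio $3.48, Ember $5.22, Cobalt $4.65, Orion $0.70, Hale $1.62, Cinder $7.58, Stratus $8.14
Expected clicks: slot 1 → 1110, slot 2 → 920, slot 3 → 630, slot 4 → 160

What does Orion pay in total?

Orion pays $0.00

Per-click bids in order: $8.14 (Stratus) > $7.58 (Cinder) > $5.22 (Ember) > $4.65 (Cobalt) > $3.48 (Brio) > …
Orion ranks below slot 4 → no slot, pays nothing.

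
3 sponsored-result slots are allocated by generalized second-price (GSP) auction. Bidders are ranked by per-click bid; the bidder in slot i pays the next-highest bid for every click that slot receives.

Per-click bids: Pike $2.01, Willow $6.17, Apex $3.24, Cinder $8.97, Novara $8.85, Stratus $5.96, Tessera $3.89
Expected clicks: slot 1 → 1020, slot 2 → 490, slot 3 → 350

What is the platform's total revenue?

Sorting advertisers: $8.97 (Cinder) > $8.85 (Novara) > $6.17 (Willow) > $5.96 (Stratus) > …
Slot 1: Cinder pays $8.85 × 1020 = $9027.00
Slot 2: Novara pays $6.17 × 490 = $3023.30
Slot 3: Willow pays $5.96 × 350 = $2086.00
Total = $14136.30

Total revenue: $14136.30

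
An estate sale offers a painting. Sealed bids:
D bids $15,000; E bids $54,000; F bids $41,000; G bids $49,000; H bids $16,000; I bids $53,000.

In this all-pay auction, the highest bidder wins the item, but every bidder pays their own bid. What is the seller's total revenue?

Total revenue: $228,000

Bids in order: 54,000 (E) > 53,000 (I) > 49,000 (G) > 41,000 (F) > 16,000 (H) > 15,000 (D)
Every bidder forfeits their bid regardless of winning.
Revenue = 15,000 + 54,000 + 41,000 + 49,000 + 16,000 + 53,000 = $228,000.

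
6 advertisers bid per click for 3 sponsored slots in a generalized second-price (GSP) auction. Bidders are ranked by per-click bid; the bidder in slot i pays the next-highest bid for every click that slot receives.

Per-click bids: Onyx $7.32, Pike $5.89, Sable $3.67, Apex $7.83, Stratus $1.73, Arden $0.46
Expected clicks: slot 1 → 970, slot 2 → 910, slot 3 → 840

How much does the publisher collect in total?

Total revenue: $15543.10

Sorting advertisers: $7.83 (Apex) > $7.32 (Onyx) > $5.89 (Pike) > $3.67 (Sable) > …
Slot 1: Apex pays $7.32 × 970 = $7100.40
Slot 2: Onyx pays $5.89 × 910 = $5359.90
Slot 3: Pike pays $3.67 × 840 = $3082.80
Total = $15543.10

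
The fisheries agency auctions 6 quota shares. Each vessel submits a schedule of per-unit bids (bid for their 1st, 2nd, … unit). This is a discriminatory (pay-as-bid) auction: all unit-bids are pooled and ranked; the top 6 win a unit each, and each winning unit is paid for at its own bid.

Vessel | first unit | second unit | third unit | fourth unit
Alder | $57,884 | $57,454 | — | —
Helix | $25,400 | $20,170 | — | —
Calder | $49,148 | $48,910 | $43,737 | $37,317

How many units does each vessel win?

Pooled unit-bids ranked (top 6): 57,884 (Alder-1), 57,454 (Alder-2), 49,148 (Calder-1), 48,910 (Calder-2), 43,737 (Calder-3), 37,317 (Calder-4)
Next rejected bid: $25,400 (not a price — pay-as-bid).
Allocation: Alder 2, Calder 4.

Alder 2, Calder 4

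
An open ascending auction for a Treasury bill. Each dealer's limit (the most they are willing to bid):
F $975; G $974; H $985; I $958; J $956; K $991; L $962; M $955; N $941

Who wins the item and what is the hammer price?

Limits ranked: 991 (K) > 985 (H) > 975 (F) > 974 (G) > 962 (L) > 958 (I) > …
Once the price passes $985, only K is left; the hammer falls at H's limit of $985.

K wins at $985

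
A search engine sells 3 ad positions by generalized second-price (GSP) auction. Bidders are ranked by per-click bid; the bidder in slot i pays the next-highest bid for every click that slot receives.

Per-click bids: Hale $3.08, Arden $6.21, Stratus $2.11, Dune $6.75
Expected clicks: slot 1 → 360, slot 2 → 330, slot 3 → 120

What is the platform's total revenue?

Total revenue: $3505.20

Ranked by bid: $6.75 (Dune) > $6.21 (Arden) > $3.08 (Hale) > $2.11 (Stratus)
Slot 1: Dune pays $6.21 × 360 = $2235.60
Slot 2: Arden pays $3.08 × 330 = $1016.40
Slot 3: Hale pays $2.11 × 120 = $253.20
Total = $3505.20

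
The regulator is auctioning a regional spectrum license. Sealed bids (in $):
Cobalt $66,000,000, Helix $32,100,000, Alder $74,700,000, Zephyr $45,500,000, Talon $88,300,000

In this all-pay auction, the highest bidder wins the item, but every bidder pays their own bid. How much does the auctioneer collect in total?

Total revenue: $306,600,000

Rule: the highest bidder wins the item, but every bidder pays their own bid.
Bids in order: 88,300,000 (Talon) > 74,700,000 (Alder) > 66,000,000 (Cobalt) > 45,500,000 (Zephyr) > 32,100,000 (Helix)
Every bidder forfeits their bid regardless of winning.
Revenue = 66,000,000 + 32,100,000 + 74,700,000 + 45,500,000 + 88,300,000 = $306,600,000.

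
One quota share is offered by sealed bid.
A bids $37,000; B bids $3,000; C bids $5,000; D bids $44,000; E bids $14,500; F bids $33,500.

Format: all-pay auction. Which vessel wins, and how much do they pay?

D pays $44,000

All-pay auction: the highest bidder wins the item, but every bidder pays their own bid.
Bids ranked: 44,000 (D) > 37,000 (A) > 33,500 (F) > 14,500 (E) > 5,000 (C) > 3,000 (B)
D wins with the top bid; all bids are sunk regardless.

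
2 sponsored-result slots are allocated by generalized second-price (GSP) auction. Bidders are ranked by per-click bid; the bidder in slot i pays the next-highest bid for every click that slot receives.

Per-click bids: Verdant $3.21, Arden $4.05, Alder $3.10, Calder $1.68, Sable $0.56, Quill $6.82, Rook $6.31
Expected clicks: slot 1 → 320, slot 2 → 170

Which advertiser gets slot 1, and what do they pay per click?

Per-click bids in order: $6.82 (Quill) > $6.31 (Rook) > $4.05 (Arden) > …
Slot 1 goes to the first-ranked bidder, Quill, who pays the next bid down: $6.31/click.

Quill; $6.31 per click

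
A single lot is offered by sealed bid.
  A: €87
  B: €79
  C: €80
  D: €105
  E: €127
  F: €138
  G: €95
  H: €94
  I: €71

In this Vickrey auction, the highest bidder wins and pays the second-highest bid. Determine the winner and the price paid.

F pays €127

Rule: the highest bidder wins and pays the second-highest bid.
Sorting bids: 138 (F) > 127 (E) > 105 (D) > 95 (G) > 94 (H) > 87 (A) > …
F is highest; pays the second-highest bid, €127.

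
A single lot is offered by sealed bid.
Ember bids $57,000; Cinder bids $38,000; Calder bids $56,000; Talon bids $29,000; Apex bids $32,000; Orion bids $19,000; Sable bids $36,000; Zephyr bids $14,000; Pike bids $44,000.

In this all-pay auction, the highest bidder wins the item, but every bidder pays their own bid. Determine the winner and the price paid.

Bids in order: 57,000 (Ember) > 56,000 (Calder) > 44,000 (Pike) > 38,000 (Cinder) > 36,000 (Sable) > 32,000 (Apex) > …
Ember is highest and takes the item; every bidder forfeits their bid.

Ember pays $57,000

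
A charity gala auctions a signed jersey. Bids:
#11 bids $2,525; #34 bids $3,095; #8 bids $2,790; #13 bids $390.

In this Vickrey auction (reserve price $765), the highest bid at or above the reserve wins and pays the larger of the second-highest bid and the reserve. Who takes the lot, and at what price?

Bids ranked: 3,095 (#34) > 2,790 (#8) > 2,525 (#11) > 390 (#13)
#34 has the top bid at or above the reserve ($3,095).
max(second-highest $2,790, reserve $765) = $2,790; the reserve does not bind.

#34 pays $2,790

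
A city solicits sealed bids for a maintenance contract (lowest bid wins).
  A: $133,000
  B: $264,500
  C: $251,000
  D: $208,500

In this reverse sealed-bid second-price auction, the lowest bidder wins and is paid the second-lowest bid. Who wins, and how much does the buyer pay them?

A is paid $208,500

Sorting bids: 133,000 (A) < 208,500 (D) < 251,000 (C) < 264,500 (B)
Second-price: A is paid D's bid of $208,500.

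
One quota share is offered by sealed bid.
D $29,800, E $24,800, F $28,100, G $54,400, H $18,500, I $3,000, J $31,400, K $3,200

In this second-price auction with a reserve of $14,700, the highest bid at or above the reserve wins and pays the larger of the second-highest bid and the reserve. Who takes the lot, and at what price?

G pays $31,400

Rule: the highest bid at or above the reserve wins and pays the larger of the second-highest bid and the reserve.
Bids in order: 54,400 (G) > 31,400 (J) > 29,800 (D) > 28,100 (F) > 24,800 (E) > 18,500 (H) > …
Highest eligible bid: G at $54,400.
Second-highest bid $31,400 exceeds the reserve $14,700 → payment $31,400.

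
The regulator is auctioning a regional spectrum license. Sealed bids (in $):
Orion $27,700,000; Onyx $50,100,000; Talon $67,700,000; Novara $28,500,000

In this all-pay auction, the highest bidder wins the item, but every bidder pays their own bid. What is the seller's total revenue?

Bids in order: 67,700,000 (Talon) > 50,100,000 (Onyx) > 28,500,000 (Novara) > 27,700,000 (Orion)
Talon wins with the top bid; all bids are sunk regardless.
Every bidder forfeits their bid regardless of winning.
Revenue = 27,700,000 + 50,100,000 + 67,700,000 + 28,500,000 = $174,000,000.

Total revenue: $174,000,000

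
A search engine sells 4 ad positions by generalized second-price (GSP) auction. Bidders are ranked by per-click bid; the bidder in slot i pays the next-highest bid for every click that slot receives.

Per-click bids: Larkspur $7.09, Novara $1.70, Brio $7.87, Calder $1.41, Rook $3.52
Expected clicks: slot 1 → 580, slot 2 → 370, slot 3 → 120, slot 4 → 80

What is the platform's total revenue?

Per-click bids in order: $7.87 (Brio) > $7.09 (Larkspur) > $3.52 (Rook) > $1.70 (Novara) > $1.41 (Calder)
Slot 1: Brio pays $7.09 × 580 = $4112.20
Slot 2: Larkspur pays $3.52 × 370 = $1302.40
Slot 3: Rook pays $1.70 × 120 = $204.00
Slot 4: Novara pays $1.41 × 80 = $112.80
Total = $5731.40

Total revenue: $5731.40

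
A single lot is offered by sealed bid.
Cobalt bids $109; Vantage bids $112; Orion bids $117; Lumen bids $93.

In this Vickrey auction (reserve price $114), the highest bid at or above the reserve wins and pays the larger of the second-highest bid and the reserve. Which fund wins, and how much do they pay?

Bids ranked: 117 (Orion) > 112 (Vantage) > 109 (Cobalt) > 93 (Lumen)
Highest eligible bid: Orion at $117.
Second-highest bid $112 is below the reserve $114, so the reserve binds → payment $114.

Orion pays $114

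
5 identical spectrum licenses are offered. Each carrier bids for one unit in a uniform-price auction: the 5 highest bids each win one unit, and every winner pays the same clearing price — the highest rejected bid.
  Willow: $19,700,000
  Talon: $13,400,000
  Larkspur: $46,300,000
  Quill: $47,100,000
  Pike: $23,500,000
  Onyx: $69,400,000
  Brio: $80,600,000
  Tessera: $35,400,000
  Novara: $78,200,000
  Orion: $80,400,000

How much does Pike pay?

Ordering the bids: 80,600,000 (Brio), 80,400,000 (Orion), 78,200,000 (Novara), 69,400,000 (Onyx), 47,100,000 (Quill), 46,300,000 (Larkspur), 35,400,000 (Tessera), …
Top 5: Brio, Orion, Novara, Onyx, Quill.
Clearing price = highest rejected bid = $46,300,000.
Pike does not win → pays $0.

Pike pays $0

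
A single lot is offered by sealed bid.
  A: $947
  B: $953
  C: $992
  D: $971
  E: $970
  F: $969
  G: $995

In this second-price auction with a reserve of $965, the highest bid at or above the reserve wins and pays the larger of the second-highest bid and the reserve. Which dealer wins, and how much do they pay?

G pays $992

Rule: the highest bid at or above the reserve wins and pays the larger of the second-highest bid and the reserve.
Bids ranked: 995 (G) > 992 (C) > 971 (D) > 970 (E) > 969 (F) > 953 (B) > …
Highest eligible bid: G at $995.
max(second-highest $992, reserve $965) = $992; the reserve does not bind.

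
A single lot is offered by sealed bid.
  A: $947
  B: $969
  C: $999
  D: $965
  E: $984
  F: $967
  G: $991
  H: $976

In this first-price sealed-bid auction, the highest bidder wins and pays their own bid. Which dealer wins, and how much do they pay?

Rule: the highest bidder wins and pays their own bid.
Bids in order: 999 (C) > 991 (G) > 984 (E) > 976 (H) > 969 (B) > 967 (F) > …
First-price: C pays what they bid, $999.

C pays $999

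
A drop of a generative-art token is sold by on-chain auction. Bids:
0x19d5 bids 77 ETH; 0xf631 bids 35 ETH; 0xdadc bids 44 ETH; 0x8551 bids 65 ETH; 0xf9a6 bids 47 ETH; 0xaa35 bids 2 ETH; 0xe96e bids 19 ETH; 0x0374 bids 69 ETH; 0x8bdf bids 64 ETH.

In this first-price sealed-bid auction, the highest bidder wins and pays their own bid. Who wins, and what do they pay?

0x19d5 pays 77 ETH

Bids ranked: 77 (0x19d5) > 69 (0x0374) > 65 (0x8551) > 64 (0x8bdf) > 47 (0xf9a6) > 44 (0xdadc) > …
0x19d5 is highest → pays own bid, 77 ETH.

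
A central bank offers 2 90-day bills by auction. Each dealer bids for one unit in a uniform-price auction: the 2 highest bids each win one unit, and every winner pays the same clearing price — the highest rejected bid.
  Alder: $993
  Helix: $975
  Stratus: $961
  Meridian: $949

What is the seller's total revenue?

Total revenue: $1,922

Ordering the bids: 993 (Alder), 975 (Helix), 961 (Stratus), 949 (Meridian)
Top 2: Alder, Helix.
Clearing price = highest rejected bid = $961.
Total revenue = 2 × $961 = $1,922.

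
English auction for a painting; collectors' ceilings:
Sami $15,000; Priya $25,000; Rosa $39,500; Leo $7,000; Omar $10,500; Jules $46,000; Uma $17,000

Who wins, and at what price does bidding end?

Open ascending-bid auction: the price rises until one bidder remains; the winner pays the price at which the last rival dropped out.
Sorting limits: 46,000 (Jules) > 39,500 (Rosa) > 25,000 (Priya) > 17,000 (Uma) > 15,000 (Sami) > 10,500 (Omar) > …
Once the price passes $39,500, only Jules is left; the hammer falls at Rosa's limit of $39,500.

Jules wins at $39,500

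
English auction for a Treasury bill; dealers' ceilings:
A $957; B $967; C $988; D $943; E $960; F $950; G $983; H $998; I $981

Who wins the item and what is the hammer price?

Sorting limits: 998 (H) > 988 (C) > 983 (G) > 981 (I) > 967 (B) > 960 (E) > …
Once the price passes $988, only H is left; the hammer falls at C's limit of $988.

H wins at $988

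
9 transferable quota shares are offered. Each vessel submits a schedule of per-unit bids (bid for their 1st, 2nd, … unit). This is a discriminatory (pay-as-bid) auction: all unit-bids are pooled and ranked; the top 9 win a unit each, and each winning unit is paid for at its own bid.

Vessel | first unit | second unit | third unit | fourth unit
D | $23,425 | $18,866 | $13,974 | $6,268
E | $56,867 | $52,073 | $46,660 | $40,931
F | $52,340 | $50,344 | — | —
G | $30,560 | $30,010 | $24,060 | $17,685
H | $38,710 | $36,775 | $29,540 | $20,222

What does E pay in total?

E pays $196,531

Merging the schedules and taking the best 9: 56,867 (E-1), 52,340 (F-1), 52,073 (E-2), 50,344 (F-2), 46,660 (E-3), 40,931 (E-4), 38,710 (H-1), 36,775 (H-2), 30,560 (G-1)
Next rejected bid: $30,010 (not a price — pay-as-bid).
E's winning unit-bids: 56,867 + 52,073 + 46,660 + 40,931 = $196,531.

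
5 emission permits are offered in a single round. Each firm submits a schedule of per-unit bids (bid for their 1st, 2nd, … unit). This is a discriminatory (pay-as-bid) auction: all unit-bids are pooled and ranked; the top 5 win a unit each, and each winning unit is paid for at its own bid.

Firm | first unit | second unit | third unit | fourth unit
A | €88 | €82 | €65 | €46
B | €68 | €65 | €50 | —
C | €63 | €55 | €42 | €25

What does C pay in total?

C pays €0

All unit-bids, highest first — top 5: 88 (A-1), 82 (A-2), 68 (B-1), 65 (A-3), 65 (B-2)
Next rejected bid: €63 (not a price — pay-as-bid).
C wins no units.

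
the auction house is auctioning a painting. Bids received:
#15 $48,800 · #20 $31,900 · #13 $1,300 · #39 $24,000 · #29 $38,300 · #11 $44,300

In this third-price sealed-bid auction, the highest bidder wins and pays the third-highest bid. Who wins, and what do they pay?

Sorting bids: 48,800 (#15) > 44,300 (#11) > 38,300 (#29) > 31,900 (#20) > 24,000 (#39) > 1,300 (#13)
#15 is highest; pays the third-highest bid, $38,300.

#15 pays $38,300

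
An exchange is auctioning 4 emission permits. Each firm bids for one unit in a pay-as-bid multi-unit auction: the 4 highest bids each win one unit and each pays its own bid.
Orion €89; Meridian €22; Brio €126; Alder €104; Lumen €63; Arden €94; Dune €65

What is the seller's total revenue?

Ordering the bids: 126 (Brio), 104 (Alder), 94 (Arden), 89 (Orion), 65 (Dune), 63 (Lumen), …
The 4 highest are Brio, Alder, Arden, Orion.
Total revenue = 126 + 104 + 94 + 89 = €413.

Total revenue: €413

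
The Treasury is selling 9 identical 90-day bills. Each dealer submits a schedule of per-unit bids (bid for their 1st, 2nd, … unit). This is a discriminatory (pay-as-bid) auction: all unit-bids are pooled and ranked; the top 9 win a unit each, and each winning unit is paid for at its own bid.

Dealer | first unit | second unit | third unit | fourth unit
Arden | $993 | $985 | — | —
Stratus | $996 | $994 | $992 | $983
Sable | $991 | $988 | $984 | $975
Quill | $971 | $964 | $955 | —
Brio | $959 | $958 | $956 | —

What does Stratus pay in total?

Merging the schedules and taking the best 9: 996 (Stratus-1), 994 (Stratus-2), 993 (Arden-1), 992 (Stratus-3), 991 (Sable-1), 988 (Sable-2), 985 (Arden-2), 984 (Sable-3), 983 (Stratus-4)
Next rejected bid: $975 (not a price — pay-as-bid).
Stratus's winning unit-bids: 996 + 994 + 992 + 983 = $3,965.

Stratus pays $3,965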